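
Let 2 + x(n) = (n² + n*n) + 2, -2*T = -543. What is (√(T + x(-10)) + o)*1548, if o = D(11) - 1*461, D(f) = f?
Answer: -696600 + 774*√1886 ≈ -6.6299e+5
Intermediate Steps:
o = -450 (o = 11 - 1*461 = 11 - 461 = -450)
T = 543/2 (T = -½*(-543) = 543/2 ≈ 271.50)
x(n) = 2*n² (x(n) = -2 + ((n² + n*n) + 2) = -2 + ((n² + n²) + 2) = -2 + (2*n² + 2) = -2 + (2 + 2*n²) = 2*n²)
(√(T + x(-10)) + o)*1548 = (√(543/2 + 2*(-10)²) - 450)*1548 = (√(543/2 + 2*100) - 450)*1548 = (√(543/2 + 200) - 450)*1548 = (√(943/2) - 450)*1548 = (√1886/2 - 450)*1548 = (-450 + √1886/2)*1548 = -696600 + 774*√1886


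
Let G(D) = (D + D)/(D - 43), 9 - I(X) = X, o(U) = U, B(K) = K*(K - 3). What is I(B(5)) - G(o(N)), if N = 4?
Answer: -31/39 ≈ -0.79487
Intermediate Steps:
B(K) = K*(-3 + K)
I(X) = 9 - X
G(D) = 2*D/(-43 + D) (G(D) = (2*D)/(-43 + D) = 2*D/(-43 + D))
I(B(5)) - G(o(N)) = (9 - 5*(-3 + 5)) - 2*4/(-43 + 4) = (9 - 5*2) - 2*4/(-39) = (9 - 1*10) - 2*4*(-1)/39 = (9 - 10) - 1*(-8/39) = -1 + 8/39 = -31/39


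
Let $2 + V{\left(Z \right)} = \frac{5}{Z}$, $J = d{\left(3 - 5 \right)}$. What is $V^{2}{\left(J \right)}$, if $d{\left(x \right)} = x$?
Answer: $\frac{81}{4} \approx 20.25$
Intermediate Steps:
$J = -2$ ($J = 3 - 5 = -2$)
$V{\left(Z \right)} = -2 + \frac{5}{Z}$
$V^{2}{\left(J \right)} = \left(-2 + \frac{5}{-2}\right)^{2} = \left(-2 + 5 \left(- \frac{1}{2}\right)\right)^{2} = \left(-2 - \frac{5}{2}\right)^{2} = \left(- \frac{9}{2}\right)^{2} = \frac{81}{4}$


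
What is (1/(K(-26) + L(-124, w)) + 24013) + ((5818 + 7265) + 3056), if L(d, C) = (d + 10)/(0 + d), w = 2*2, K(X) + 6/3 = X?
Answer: 67415146/1679 ≈ 40152.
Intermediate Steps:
K(X) = -2 + X
w = 4
L(d, C) = (10 + d)/d
(1/(K(-26) + L(-124, w)) + 24013) + ((5818 + 7265) + 3056) = (1/((-2 - 26) + (10 - 124)/(-124)) + 24013) + ((5818 + 7265) + 3056) = (1/(-28 - 1/124*(-114)) + 24013) + (13083 + 3056) = (1/(-28 + 57/62) + 24013) + 16139 = (1/(-1679/62) + 24013) + 16139 = (-62/1679 + 24013) + 16139 = 40317765/1679 + 16139 = 67415146/1679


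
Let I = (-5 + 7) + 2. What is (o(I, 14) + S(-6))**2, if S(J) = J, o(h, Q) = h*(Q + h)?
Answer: 4356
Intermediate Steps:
I = 4 (I = 2 + 2 = 4)
(o(I, 14) + S(-6))**2 = (4*(14 + 4) - 6)**2 = (4*18 - 6)**2 = (72 - 6)**2 = 66**2 = 4356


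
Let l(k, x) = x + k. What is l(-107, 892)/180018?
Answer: 785/180018 ≈ 0.0043607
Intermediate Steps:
l(k, x) = k + x
l(-107, 892)/180018 = (-107 + 892)/180018 = 785*(1/180018) = 785/180018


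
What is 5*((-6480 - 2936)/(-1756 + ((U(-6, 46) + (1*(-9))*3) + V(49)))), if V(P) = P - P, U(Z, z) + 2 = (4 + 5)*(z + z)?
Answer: 4280/87 ≈ 49.195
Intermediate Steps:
U(Z, z) = -2 + 18*z (U(Z, z) = -2 + (4 + 5)*(z + z) = -2 + 9*(2*z) = -2 + 18*z)
V(P) = 0
5*((-6480 - 2936)/(-1756 + ((U(-6, 46) + (1*(-9))*3) + V(49)))) = 5*((-6480 - 2936)/(-1756 + (((-2 + 18*46) + (1*(-9))*3) + 0))) = 5*(-9416/(-1756 + (((-2 + 828) - 9*3) + 0))) = 5*(-9416/(-1756 + ((826 - 27) + 0))) = 5*(-9416/(-1756 + (799 + 0))) = 5*(-9416/(-1756 + 799)) = 5*(-9416/(-957)) = 5*(-9416*(-1/957)) = 5*(856/87) = 4280/87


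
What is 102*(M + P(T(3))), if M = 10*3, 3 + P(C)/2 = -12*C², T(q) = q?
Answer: -19584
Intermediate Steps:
P(C) = -6 - 24*C² (P(C) = -6 + 2*(-12*C²) = -6 - 24*C²)
M = 30
102*(M + P(T(3))) = 102*(30 + (-6 - 24*3²)) = 102*(30 + (-6 - 24*9)) = 102*(30 + (-6 - 216)) = 102*(30 - 222) = 102*(-192) = -19584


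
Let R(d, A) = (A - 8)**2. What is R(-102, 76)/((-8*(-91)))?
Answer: 578/91 ≈ 6.3516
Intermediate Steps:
R(d, A) = (-8 + A)**2
R(-102, 76)/((-8*(-91))) = (-8 + 76)**2/((-8*(-91))) = 68**2/728 = 4624*(1/728) = 578/91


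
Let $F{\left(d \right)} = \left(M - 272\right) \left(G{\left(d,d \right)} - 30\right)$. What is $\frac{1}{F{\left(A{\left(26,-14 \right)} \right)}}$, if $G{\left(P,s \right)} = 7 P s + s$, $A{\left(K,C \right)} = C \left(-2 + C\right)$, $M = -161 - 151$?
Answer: $- \frac{1}{205232784} \approx -4.8725 \cdot 10^{-9}$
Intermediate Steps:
$M = -312$ ($M = -161 - 151 = -312$)
$G{\left(P,s \right)} = s + 7 P s$ ($G{\left(P,s \right)} = 7 P s + s = s + 7 P s$)
$F{\left(d \right)} = 17520 - 584 d \left(1 + 7 d\right)$ ($F{\left(d \right)} = \left(-312 - 272\right) \left(d \left(1 + 7 d\right) - 30\right) = - 584 \left(-30 + d \left(1 + 7 d\right)\right) = 17520 - 584 d \left(1 + 7 d\right)$)
$\frac{1}{F{\left(A{\left(26,-14 \right)} \right)}} = \frac{1}{17520 - 584 \left(- 14 \left(-2 - 14\right)\right) \left(1 + 7 \left(- 14 \left(-2 - 14\right)\right)\right)} = \frac{1}{17520 - 584 \left(\left(-14\right) \left(-16\right)\right) \left(1 + 7 \left(\left(-14\right) \left(-16\right)\right)\right)} = \frac{1}{17520 - 130816 \left(1 + 7 \cdot 224\right)} = \frac{1}{17520 - 130816 \left(1 + 1568\right)} = \frac{1}{17520 - 130816 \cdot 1569} = \frac{1}{17520 - 205250304} = \frac{1}{-205232784} = - \frac{1}{205232784}$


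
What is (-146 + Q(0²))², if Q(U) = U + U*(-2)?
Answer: 21316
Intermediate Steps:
Q(U) = -U (Q(U) = U - 2*U = -U)
(-146 + Q(0²))² = (-146 - 1*0²)² = (-146 - 1*0)² = (-146 + 0)² = (-146)² = 21316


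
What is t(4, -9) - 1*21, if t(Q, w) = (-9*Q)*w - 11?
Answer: 292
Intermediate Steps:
t(Q, w) = -11 - 9*Q*w (t(Q, w) = -9*Q*w - 11 = -11 - 9*Q*w)
t(4, -9) - 1*21 = (-11 - 9*4*(-9)) - 1*21 = (-11 + 324) - 21 = 313 - 21 = 292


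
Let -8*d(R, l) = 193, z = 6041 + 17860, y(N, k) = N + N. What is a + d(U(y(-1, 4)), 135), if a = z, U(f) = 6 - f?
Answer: 191015/8 ≈ 23877.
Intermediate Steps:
y(N, k) = 2*N
z = 23901
d(R, l) = -193/8 (d(R, l) = -1/8*193 = -193/8)
a = 23901
a + d(U(y(-1, 4)), 135) = 23901 - 193/8 = 191015/8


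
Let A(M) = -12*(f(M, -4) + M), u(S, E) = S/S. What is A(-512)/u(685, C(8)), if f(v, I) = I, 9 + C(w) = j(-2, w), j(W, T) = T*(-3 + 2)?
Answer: 6192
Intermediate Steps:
j(W, T) = -T (j(W, T) = T*(-1) = -T)
C(w) = -9 - w
u(S, E) = 1
A(M) = 48 - 12*M (A(M) = -12*(-4 + M) = 48 - 12*M)
A(-512)/u(685, C(8)) = (48 - 12*(-512))/1 = (48 + 6144)*1 = 6192*1 = 6192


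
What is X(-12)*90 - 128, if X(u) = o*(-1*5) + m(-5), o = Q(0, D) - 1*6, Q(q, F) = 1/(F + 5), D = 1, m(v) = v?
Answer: 2047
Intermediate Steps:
Q(q, F) = 1/(5 + F)
o = -35/6 (o = 1/(5 + 1) - 1*6 = 1/6 - 6 = -35/6 ≈ -5.8333)
X(u) = 145/6 (X(u) = -(-35)*5/6 - 5 = -35/6*(-5) - 5 = 175/6 - 5 = 145/6)
X(-12)*90 - 128 = (145/6)*90 - 128 = 2175 - 128 = 2047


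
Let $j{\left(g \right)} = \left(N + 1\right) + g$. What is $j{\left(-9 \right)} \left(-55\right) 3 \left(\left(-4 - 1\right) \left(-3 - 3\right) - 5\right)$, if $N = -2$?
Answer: $41250$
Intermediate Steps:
$j{\left(g \right)} = -1 + g$ ($j{\left(g \right)} = \left(-2 + 1\right) + g = -1 + g$)
$j{\left(-9 \right)} \left(-55\right) 3 \left(\left(-4 - 1\right) \left(-3 - 3\right) - 5\right) = \left(-1 - 9\right) \left(-55\right) 3 \left(\left(-4 - 1\right) \left(-3 - 3\right) - 5\right) = \left(-10\right) \left(-55\right) 3 \left(\left(-5\right) \left(-6\right) - 5\right) = 550 \cdot 3 \left(30 - 5\right) = 550 \cdot 3 \cdot 25 = 550 \cdot 75 = 41250$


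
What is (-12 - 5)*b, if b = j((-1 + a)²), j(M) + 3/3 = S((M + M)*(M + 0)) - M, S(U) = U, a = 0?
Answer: 0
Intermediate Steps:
j(M) = -1 - M + 2*M² (j(M) = -1 + ((M + M)*(M + 0) - M) = -1 + ((2*M)*M - M) = -1 + (2*M² - M) = -1 + (-M + 2*M²) = -1 - M + 2*M²)
b = 0 (b = -1 - (-1 + 0)² + 2*((-1 + 0)²)² = -1 - 1*(-1)² + 2*((-1)²)² = -1 - 1*1 + 2*1² = -1 - 1 + 2*1 = -1 - 1 + 2 = 0)
(-12 - 5)*b = (-12 - 5)*0 = -17*0 = 0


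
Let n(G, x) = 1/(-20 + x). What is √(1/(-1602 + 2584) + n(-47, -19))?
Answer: I*√36115014/38298 ≈ 0.15692*I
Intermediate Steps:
√(1/(-1602 + 2584) + n(-47, -19)) = √(1/(-1602 + 2584) + 1/(-20 - 19)) = √(1/982 + 1/(-39)) = √(1/982 - 1/39) = √(-943/38298) = I*√36115014/38298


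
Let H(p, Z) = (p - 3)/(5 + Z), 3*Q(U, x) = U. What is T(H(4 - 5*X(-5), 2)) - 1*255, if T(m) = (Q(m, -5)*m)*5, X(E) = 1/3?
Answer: -337345/1323 ≈ -254.98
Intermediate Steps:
Q(U, x) = U/3
X(E) = 1/3
H(p, Z) = (-3 + p)/(5 + Z)
T(m) = 5*m**2/3 (T(m) = ((m/3)*m)*5 = (m**2/3)*5 = 5*m**2/3)
T(H(4 - 5*X(-5), 2)) - 1*255 = 5*((-3 + (4 - 5*1/3))/(5 + 2))**2/3 - 1*255 = 5*((-3 + (4 - 5/3))/7)**2/3 - 255 = 5*((-3 + 7/3)/7)**2/3 - 255 = 5*((1/7)*(-2/3))**2/3 - 255 = 5*(-2/21)**2/3 - 255 = (5/3)*(4/441) - 255 = 20/1323 - 255 = -337345/1323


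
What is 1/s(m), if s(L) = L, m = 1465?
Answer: 1/1465 ≈ 0.00068259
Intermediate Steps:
1/s(m) = 1/1465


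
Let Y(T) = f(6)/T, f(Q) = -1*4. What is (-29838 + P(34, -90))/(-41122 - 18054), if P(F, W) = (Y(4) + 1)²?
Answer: 14919/29588 ≈ 0.50422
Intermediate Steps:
f(Q) = -4
Y(T) = -4/T
P(F, W) = 0 (P(F, W) = (-4/4 + 1)² = (-4*¼ + 1)² = (-1 + 1)² = 0² = 0)
(-29838 + P(34, -90))/(-41122 - 18054) = (-29838 + 0)/(-41122 - 18054) = -29838/(-59176) = -29838*(-1/59176) = 14919/29588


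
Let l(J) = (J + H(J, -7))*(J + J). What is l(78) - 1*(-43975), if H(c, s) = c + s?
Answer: 67219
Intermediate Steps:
l(J) = 2*J*(-7 + 2*J) (l(J) = (J + (J - 7))*(J + J) = (J + (-7 + J))*(2*J) = (-7 + 2*J)*(2*J) = 2*J*(-7 + 2*J))
l(78) - 1*(-43975) = 2*78*(-7 + 2*78) - 1*(-43975) = 2*78*(-7 + 156) + 43975 = 2*78*149 + 43975 = 23244 + 43975 = 67219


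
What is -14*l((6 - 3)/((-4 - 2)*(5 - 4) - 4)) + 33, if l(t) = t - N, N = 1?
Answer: 256/5 ≈ 51.200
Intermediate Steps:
l(t) = -1 + t (l(t) = t - 1*1 = t - 1 = -1 + t)
-14*l((6 - 3)/((-4 - 2)*(5 - 4) - 4)) + 33 = -14*(-1 + (6 - 3)/((-4 - 2)*(5 - 4) - 4)) + 33 = -14*(-1 + 3/(-6*1 - 4)) + 33 = -14*(-1 + 3/(-6 - 4)) + 33 = -14*(-1 + 3/(-10)) + 33 = -14*(-1 + 3*(-⅒)) + 33 = -14*(-1 - 3/10) + 33 = -14*(-13/10) + 33 = 91/5 + 33 = 256/5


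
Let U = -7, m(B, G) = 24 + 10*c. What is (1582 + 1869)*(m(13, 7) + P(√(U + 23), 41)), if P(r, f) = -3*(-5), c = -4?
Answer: -3451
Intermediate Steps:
m(B, G) = -16 (m(B, G) = 24 + 10*(-4) = 24 - 40 = -16)
P(r, f) = 15
(1582 + 1869)*(m(13, 7) + P(√(U + 23), 41)) = (1582 + 1869)*(-16 + 15) = 3451*(-1) = -3451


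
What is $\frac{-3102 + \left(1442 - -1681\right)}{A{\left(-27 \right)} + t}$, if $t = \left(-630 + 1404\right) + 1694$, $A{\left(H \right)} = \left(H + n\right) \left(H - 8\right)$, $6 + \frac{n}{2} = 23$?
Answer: $\frac{7}{741} \approx 0.0094467$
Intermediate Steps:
$n = 34$ ($n = -12 + 2 \cdot 23 = -12 + 46 = 34$)
$A{\left(H \right)} = \left(-8 + H\right) \left(34 + H\right)$ ($A{\left(H \right)} = \left(H + 34\right) \left(H - 8\right) = \left(34 + H\right) \left(-8 + H\right) = \left(-8 + H\right) \left(34 + H\right)$)
$t = 2468$ ($t = 774 + 1694 = 2468$)
$\frac{-3102 + \left(1442 - -1681\right)}{A{\left(-27 \right)} + t} = \frac{-3102 + \left(1442 - -1681\right)}{\left(-272 + \left(-27\right)^{2} + 26 \left(-27\right)\right) + 2468} = \frac{-3102 + \left(1442 + 1681\right)}{\left(-272 + 729 - 702\right) + 2468} = \frac{-3102 + 3123}{-245 + 2468} = \frac{21}{2223} = 21 \cdot \frac{1}{2223} = \frac{7}{741}$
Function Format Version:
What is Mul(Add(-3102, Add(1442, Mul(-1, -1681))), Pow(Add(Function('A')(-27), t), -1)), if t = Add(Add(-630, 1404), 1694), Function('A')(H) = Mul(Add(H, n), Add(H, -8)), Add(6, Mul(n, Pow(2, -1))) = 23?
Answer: Rational(7, 741) ≈ 0.0094467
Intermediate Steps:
n = 34 (n = Add(-12, Mul(2, 23)) = Add(-12, 46) = 34)
Function('A')(H) = Mul(Add(-8, H), Add(34, H)) (Function('A')(H) = Mul(Add(H, 34), Add(H, -8)) = Mul(Add(34, H), Add(-8, H)) = Mul(Add(-8, H), Add(34, H)))
t = 2468 (t = Add(774, 1694) = 2468)
Mul(Add(-3102, Add(1442, Mul(-1, -1681))), Pow(Add(Function('A')(-27), t), -1)) = Mul(Add(-3102, Add(1442, Mul(-1, -1681))), Pow(Add(Add(-272, Pow(-27, 2), Mul(26, -27)), 2468), -1)) = Mul(Add(-3102, Add(1442, 1681)), Pow(Add(Add(-272, 729, -702), 2468), -1)) = Mul(Add(-3102, 3123), Pow(Add(-245, 2468), -1)) = Mul(21, Pow(2223, -1)) = Mul(21, Rational(1, 2223)) = Rational(7, 741)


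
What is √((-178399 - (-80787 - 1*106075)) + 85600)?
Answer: √94063 ≈ 306.70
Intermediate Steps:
√((-178399 - (-80787 - 1*106075)) + 85600) = √((-178399 - (-80787 - 106075)) + 85600) = √((-178399 - 1*(-186862)) + 85600) = √((-178399 + 186862) + 85600) = √(8463 + 85600) = √94063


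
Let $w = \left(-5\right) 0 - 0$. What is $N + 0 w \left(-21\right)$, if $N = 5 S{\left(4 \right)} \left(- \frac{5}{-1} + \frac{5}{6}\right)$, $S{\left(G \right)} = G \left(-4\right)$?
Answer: $- \frac{1400}{3} \approx -466.67$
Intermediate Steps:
$w = 0$ ($w = 0 + 0 = 0$)
$S{\left(G \right)} = - 4 G$
$N = - \frac{1400}{3}$ ($N = 5 \left(\left(-4\right) 4\right) \left(- \frac{5}{-1} + \frac{5}{6}\right) = 5 \left(-16\right) \left(\left(-5\right) \left(-1\right) + 5 \cdot \frac{1}{6}\right) = - 80 \left(5 + \frac{5}{6}\right) = \left(-80\right) \frac{35}{6} = - \frac{1400}{3} \approx -466.67$)
$N + 0 w \left(-21\right) = - \frac{1400}{3} + 0 \cdot 0 \left(-21\right) = - \frac{1400}{3} + 0 \left(-21\right) = - \frac{1400}{3} + 0 = - \frac{1400}{3}$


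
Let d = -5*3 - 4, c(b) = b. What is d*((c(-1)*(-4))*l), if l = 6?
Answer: -456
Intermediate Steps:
d = -19 (d = -15 - 4 = -19)
d*((c(-1)*(-4))*l) = -19*(-1*(-4))*6 = -76*6 = -19*24 = -456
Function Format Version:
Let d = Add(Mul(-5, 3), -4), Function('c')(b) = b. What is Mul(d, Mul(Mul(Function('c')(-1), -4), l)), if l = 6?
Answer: -456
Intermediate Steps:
d = -19 (d = Add(-15, -4) = -19)
Mul(d, Mul(Mul(Function('c')(-1), -4), l)) = Mul(-19, Mul(Mul(-1, -4), 6)) = Mul(-19, Mul(4, 6)) = Mul(-19, 24) = -456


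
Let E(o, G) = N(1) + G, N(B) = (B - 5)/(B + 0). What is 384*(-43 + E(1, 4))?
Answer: -16512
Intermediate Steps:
N(B) = (-5 + B)/B
E(o, G) = -4 + G (E(o, G) = (-5 + 1)/1 + G = 1*(-4) + G = -4 + G)
384*(-43 + E(1, 4)) = 384*(-43 + (-4 + 4)) = 384*(-43 + 0) = 384*(-43) = -16512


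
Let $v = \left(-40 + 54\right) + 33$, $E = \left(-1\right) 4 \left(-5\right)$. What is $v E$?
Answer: $940$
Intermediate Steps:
$E = 20$ ($E = \left(-4\right) \left(-5\right) = 20$)
$v = 47$ ($v = 14 + 33 = 47$)
$v E = 47 \cdot 20 = 940$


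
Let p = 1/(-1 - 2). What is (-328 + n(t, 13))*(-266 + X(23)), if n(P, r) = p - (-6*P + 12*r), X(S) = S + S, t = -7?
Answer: 347380/3 ≈ 1.1579e+5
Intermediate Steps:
p = -⅓ (p = 1/(-3) = -⅓ ≈ -0.33333)
X(S) = 2*S
n(P, r) = -⅓ - 12*r + 6*P (n(P, r) = -⅓ - (-6*P + 12*r) = -⅓ + (-12*r + 6*P) = -⅓ - 12*r + 6*P)
(-328 + n(t, 13))*(-266 + X(23)) = (-328 + (-⅓ - 12*13 + 6*(-7)))*(-266 + 2*23) = (-328 + (-⅓ - 156 - 42))*(-266 + 46) = (-328 - 595/3)*(-220) = -1579/3*(-220) = 347380/3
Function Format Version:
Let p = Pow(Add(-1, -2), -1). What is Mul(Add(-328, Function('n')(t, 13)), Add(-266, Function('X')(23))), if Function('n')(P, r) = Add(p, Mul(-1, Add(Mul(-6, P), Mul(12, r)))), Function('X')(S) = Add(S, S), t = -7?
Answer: Rational(347380, 3) ≈ 1.1579e+5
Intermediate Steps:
p = Rational(-1, 3) (p = Pow(-3, -1) = Rational(-1, 3) ≈ -0.33333)
Function('X')(S) = Mul(2, S)
Function('n')(P, r) = Add(Rational(-1, 3), Mul(-12, r), Mul(6, P)) (Function('n')(P, r) = Add(Rational(-1, 3), Mul(-1, Add(Mul(-6, P), Mul(12, r)))) = Add(Rational(-1, 3), Add(Mul(-12, r), Mul(6, P))) = Add(Rational(-1, 3), Mul(-12, r), Mul(6, P)))
Mul(Add(-328, Function('n')(t, 13)), Add(-266, Function('X')(23))) = Mul(Add(-328, Add(Rational(-1, 3), Mul(-12, 13), Mul(6, -7))), Add(-266, Mul(2, 23))) = Mul(Add(-328, Add(Rational(-1, 3), -156, -42)), Add(-266, 46)) = Mul(Add(-328, Rational(-595, 3)), -220) = Mul(Rational(-1579, 3), -220) = Rational(347380, 3)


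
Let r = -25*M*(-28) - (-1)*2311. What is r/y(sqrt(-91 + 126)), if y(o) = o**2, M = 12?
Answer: 10711/35 ≈ 306.03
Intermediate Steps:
r = 10711 (r = -25*12*(-28) - (-1)*2311 = -300*(-28) - 1*(-2311) = 8400 + 2311 = 10711)
r/y(sqrt(-91 + 126)) = 10711/((sqrt(-91 + 126))**2) = 10711/((sqrt(35))**2) = 10711/35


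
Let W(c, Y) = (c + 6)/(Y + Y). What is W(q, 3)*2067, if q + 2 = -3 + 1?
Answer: 689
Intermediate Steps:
q = -4 (q = -2 + (-3 + 1) = -2 - 2 = -4)
W(c, Y) = (6 + c)/(2*Y) (W(c, Y) = (6 + c)/((2*Y)) = (6 + c)*(1/(2*Y)) = (6 + c)/(2*Y))
W(q, 3)*2067 = ((½)*(6 - 4)/3)*2067 = ((½)*(⅓)*2)*2067 = (⅓)*2067 = 689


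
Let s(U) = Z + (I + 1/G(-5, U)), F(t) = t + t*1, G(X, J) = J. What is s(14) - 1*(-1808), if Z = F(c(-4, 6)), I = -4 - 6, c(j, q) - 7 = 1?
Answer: 25397/14 ≈ 1814.1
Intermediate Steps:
c(j, q) = 8 (c(j, q) = 7 + 1 = 8)
F(t) = 2*t (F(t) = t + t = 2*t)
I = -10
Z = 16 (Z = 2*8 = 16)
s(U) = 6 + 1/U (s(U) = 16 + (-10 + 1/U) = 6 + 1/U)
s(14) - 1*(-1808) = (6 + 1/14) - 1*(-1808) = (6 + 1/14) + 1808 = 85/14 + 1808 = 25397/14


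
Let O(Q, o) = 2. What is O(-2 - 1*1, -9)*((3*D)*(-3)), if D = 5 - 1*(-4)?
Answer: -162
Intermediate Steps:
D = 9 (D = 5 + 4 = 9)
O(-2 - 1*1, -9)*((3*D)*(-3)) = 2*((3*9)*(-3)) = 2*(27*(-3)) = 2*(-81) = -162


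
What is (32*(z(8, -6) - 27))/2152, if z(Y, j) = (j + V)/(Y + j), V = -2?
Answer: -124/269 ≈ -0.46097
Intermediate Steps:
z(Y, j) = (-2 + j)/(Y + j) (z(Y, j) = (j - 2)/(Y + j) = (-2 + j)/(Y + j))
(32*(z(8, -6) - 27))/2152 = (32*((-2 - 6)/(8 - 6) - 27))/2152 = (32*(-8/2 - 27))*(1/2152) = (32*((½)*(-8) - 27))*(1/2152) = (32*(-4 - 27))*(1/2152) = (32*(-31))*(1/2152) = -992*1/2152 = -124/269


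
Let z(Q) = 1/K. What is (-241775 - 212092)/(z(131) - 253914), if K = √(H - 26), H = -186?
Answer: 24431555312856/13668131711953 - 907734*I*√53/13668131711953 ≈ 1.7875 - 4.8349e-7*I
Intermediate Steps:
K = 2*I*√53 (K = √(-186 - 26) = √(-212) = 2*I*√53 ≈ 14.56*I)
z(Q) = -I*√53/106 (z(Q) = 1/(2*I*√53) = -I*√53/106)
(-241775 - 212092)/(z(131) - 253914) = (-241775 - 212092)/(-I*√53/106 - 253914) = -453867/(-253914 - I*√53/106)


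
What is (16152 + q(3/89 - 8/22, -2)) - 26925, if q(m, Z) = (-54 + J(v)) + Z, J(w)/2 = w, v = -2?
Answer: -10833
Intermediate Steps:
J(w) = 2*w
q(m, Z) = -58 + Z (q(m, Z) = (-54 + 2*(-2)) + Z = (-54 - 4) + Z = -58 + Z)
(16152 + q(3/89 - 8/22, -2)) - 26925 = (16152 + (-58 - 2)) - 26925 = (16152 - 60) - 26925 = 16092 - 26925 = -10833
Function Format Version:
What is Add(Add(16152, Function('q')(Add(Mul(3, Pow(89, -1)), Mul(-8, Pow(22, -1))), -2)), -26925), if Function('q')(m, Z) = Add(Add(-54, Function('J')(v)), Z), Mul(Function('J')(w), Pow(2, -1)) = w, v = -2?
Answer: -10833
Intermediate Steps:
Function('J')(w) = Mul(2, w)
Function('q')(m, Z) = Add(-58, Z) (Function('q')(m, Z) = Add(Add(-54, Mul(2, -2)), Z) = Add(Add(-54, -4), Z) = Add(-58, Z))
Add(Add(16152, Function('q')(Add(Mul(3, Pow(89, -1)), Mul(-8, Pow(22, -1))), -2)), -26925) = Add(Add(16152, Add(-58, -2)), -26925) = Add(Add(16152, -60), -26925) = Add(16092, -26925) = -10833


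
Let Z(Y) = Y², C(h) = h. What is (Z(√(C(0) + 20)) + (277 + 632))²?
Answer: 863041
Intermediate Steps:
(Z(√(C(0) + 20)) + (277 + 632))² = ((√(0 + 20))² + (277 + 632))² = ((√20)² + 909)² = ((2*√5)² + 909)² = (20 + 909)² = 929² = 863041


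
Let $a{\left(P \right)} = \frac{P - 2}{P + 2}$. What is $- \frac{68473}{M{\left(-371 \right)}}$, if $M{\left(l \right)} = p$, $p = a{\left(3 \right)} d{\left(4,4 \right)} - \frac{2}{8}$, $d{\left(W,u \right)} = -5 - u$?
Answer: $\frac{1369460}{41} \approx 33401.0$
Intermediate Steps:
$a{\left(P \right)} = \frac{-2 + P}{2 + P}$
$p = - \frac{41}{20}$ ($p = \frac{-2 + 3}{2 + 3} \left(-5 - 4\right) - \frac{2}{8} = \frac{1}{5} \cdot 1 \left(-5 - 4\right) - \frac{1}{4} = \frac{1}{5} \cdot 1 \left(-9\right) - \frac{1}{4} = \frac{1}{5} \left(-9\right) - \frac{1}{4} = - \frac{9}{5} - \frac{1}{4} = - \frac{41}{20} \approx -2.05$)
$M{\left(l \right)} = - \frac{41}{20}$
$- \frac{68473}{M{\left(-371 \right)}} = - \frac{68473}{- \frac{41}{20}} = \left(-68473\right) \left(- \frac{20}{41}\right) = \frac{1369460}{41}$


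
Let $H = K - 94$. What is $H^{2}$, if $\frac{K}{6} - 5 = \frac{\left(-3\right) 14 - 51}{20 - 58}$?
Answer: $\frac{877969}{361} \approx 2432.0$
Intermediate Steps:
$K = \frac{849}{19}$ ($K = 30 + 6 \frac{\left(-3\right) 14 - 51}{20 - 58} = 30 + 6 \frac{-42 - 51}{-38} = 30 + 6 \left(\left(-93\right) \left(- \frac{1}{38}\right)\right) = 30 + 6 \cdot \frac{93}{38} = 30 + \frac{279}{19} = \frac{849}{19} \approx 44.684$)
$H = - \frac{937}{19}$ ($H = \frac{849}{19} - 94 = - \frac{937}{19} \approx -49.316$)
$H^{2} = \left(- \frac{937}{19}\right)^{2} = \frac{877969}{361}$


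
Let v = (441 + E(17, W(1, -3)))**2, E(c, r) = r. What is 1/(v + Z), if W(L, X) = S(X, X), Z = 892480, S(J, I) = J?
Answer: 1/1084324 ≈ 9.2223e-7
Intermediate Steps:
W(L, X) = X
v = 191844 (v = (441 - 3)**2 = 438**2 = 191844)
1/(v + Z) = 1/(191844 + 892480) = 1/1084324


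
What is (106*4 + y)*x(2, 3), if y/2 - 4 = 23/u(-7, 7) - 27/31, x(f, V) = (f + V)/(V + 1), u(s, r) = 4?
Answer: 136945/248 ≈ 552.20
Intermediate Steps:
x(f, V) = (V + f)/(1 + V)
y = 1101/62 (y = 8 + 2*(23/4 - 27/31) = 8 + 2*(605/124) = 8 + 605/62 = 1101/62 ≈ 17.758)
(106*4 + y)*x(2, 3) = (106*4 + 1101/62)*((3 + 2)/(1 + 3)) = (424 + 1101/62)*(5/4) = 27389*((¼)*5)/62 = (27389/62)*(5/4) = 136945/248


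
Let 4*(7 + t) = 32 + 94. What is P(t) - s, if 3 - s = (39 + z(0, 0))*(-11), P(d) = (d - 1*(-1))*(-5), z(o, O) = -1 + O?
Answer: -1097/2 ≈ -548.50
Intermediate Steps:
t = 49/2 (t = -7 + (32 + 94)/4 = -7 + (¼)*126 = -7 + 63/2 = 49/2 ≈ 24.500)
P(d) = -5 - 5*d (P(d) = (d + 1)*(-5) = (1 + d)*(-5) = -5 - 5*d)
s = 421 (s = 3 - (39 + (-1 + 0))*(-11) = 3 - (39 - 1)*(-11) = 3 - 38*(-11) = 3 - 1*(-418) = 3 + 418 = 421)
P(t) - s = (-5 - 5*49/2) - 1*421 = (-5 - 245/2) - 421 = -255/2 - 421 = -1097/2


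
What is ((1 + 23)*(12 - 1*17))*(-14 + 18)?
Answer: -480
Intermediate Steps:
((1 + 23)*(12 - 1*17))*(-14 + 18) = (24*(12 - 17))*4 = (24*(-5))*4 = -120*4 = -480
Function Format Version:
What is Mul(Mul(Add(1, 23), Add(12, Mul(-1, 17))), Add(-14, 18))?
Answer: -480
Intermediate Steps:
Mul(Mul(Add(1, 23), Add(12, Mul(-1, 17))), Add(-14, 18)) = Mul(Mul(24, Add(12, -17)), 4) = Mul(Mul(24, -5), 4) = Mul(-120, 4) = -480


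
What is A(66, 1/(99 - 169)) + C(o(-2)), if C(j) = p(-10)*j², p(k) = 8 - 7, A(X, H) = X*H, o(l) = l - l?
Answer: -33/35 ≈ -0.94286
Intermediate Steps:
o(l) = 0
A(X, H) = H*X
p(k) = 1
C(j) = j² (C(j) = 1*j² = j²)
A(66, 1/(99 - 169)) + C(o(-2)) = 66/(99 - 169) + 0² = 66/(-70) + 0 = -1/70*66 + 0 = -33/35 + 0 = -33/35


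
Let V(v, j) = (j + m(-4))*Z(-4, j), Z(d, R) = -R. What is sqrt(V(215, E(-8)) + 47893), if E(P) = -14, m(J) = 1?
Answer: sqrt(47711) ≈ 218.43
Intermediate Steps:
V(v, j) = -j*(1 + j) (V(v, j) = (j + 1)*(-j) = (1 + j)*(-j) = -j*(1 + j))
sqrt(V(215, E(-8)) + 47893) = sqrt(-1*(-14)*(1 - 14) + 47893) = sqrt(-1*(-14)*(-13) + 47893) = sqrt(-182 + 47893) = sqrt(47711)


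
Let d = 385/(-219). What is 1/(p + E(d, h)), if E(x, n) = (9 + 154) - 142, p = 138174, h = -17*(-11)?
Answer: 1/138195 ≈ 7.2362e-6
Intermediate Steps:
h = 187
d = -385/219 (d = 385*(-1/219) = -385/219 ≈ -1.7580)
E(x, n) = 21 (E(x, n) = 163 - 142 = 21)
1/(p + E(d, h)) = 1/(138174 + 21) = 1/138195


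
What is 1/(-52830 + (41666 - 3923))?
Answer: -1/15087 ≈ -6.6282e-5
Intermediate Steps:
1/(-52830 + (41666 - 3923)) = 1/(-52830 + 37743) = 1/(-15087) = -1/15087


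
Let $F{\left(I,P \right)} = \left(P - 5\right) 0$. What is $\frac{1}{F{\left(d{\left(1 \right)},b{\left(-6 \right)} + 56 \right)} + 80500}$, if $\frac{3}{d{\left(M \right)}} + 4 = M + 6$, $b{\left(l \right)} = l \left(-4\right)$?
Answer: $\frac{1}{80500} \approx 1.2422 \cdot 10^{-5}$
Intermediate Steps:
$b{\left(l \right)} = - 4 l$
$d{\left(M \right)} = \frac{3}{2 + M}$ ($d{\left(M \right)} = \frac{3}{-4 + \left(M + 6\right)} = \frac{3}{-4 + \left(6 + M\right)} = \frac{3}{2 + M}$)
$F{\left(I,P \right)} = 0$ ($F{\left(I,P \right)} = \left(-5 + P\right) 0 = 0$)
$\frac{1}{F{\left(d{\left(1 \right)},b{\left(-6 \right)} + 56 \right)} + 80500} = \frac{1}{0 + 80500} = \frac{1}{80500}$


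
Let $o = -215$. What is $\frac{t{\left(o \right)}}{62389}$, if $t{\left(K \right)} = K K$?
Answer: $\frac{46225}{62389} \approx 0.74092$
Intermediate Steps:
$t{\left(K \right)} = K^{2}$
$\frac{t{\left(o \right)}}{62389} = \frac{\left(-215\right)^{2}}{62389} = 46225 \cdot \frac{1}{62389} = \frac{46225}{62389}$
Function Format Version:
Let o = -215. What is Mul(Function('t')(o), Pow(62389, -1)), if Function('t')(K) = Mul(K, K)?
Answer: Rational(46225, 62389) ≈ 0.74092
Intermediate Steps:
Function('t')(K) = Pow(K, 2)
Mul(Function('t')(o), Pow(62389, -1)) = Mul(Pow(-215, 2), Pow(62389, -1)) = Mul(46225, Rational(1, 62389)) = Rational(46225, 62389)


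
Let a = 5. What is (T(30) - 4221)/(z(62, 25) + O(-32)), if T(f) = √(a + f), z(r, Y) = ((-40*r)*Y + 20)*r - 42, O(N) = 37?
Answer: 4221/3842765 - √35/3842765 ≈ 0.0010969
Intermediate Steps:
z(r, Y) = -42 + r*(20 - 40*Y*r) (z(r, Y) = (-40*Y*r + 20)*r - 42 = (20 - 40*Y*r)*r - 42 = r*(20 - 40*Y*r) - 42 = -42 + r*(20 - 40*Y*r))
T(f) = √(5 + f)
(T(30) - 4221)/(z(62, 25) + O(-32)) = (√(5 + 30) - 4221)/((-42 + 20*62 - 40*25*62²) + 37) = (√35 - 4221)/((-42 + 1240 - 40*25*3844) + 37) = (-4221 + √35)/((-42 + 1240 - 3844000) + 37) = (-4221 + √35)/(-3842802 + 37) = (-4221 + √35)/(-3842765) = (-4221 + √35)*(-1/3842765) = 4221/3842765 - √35/3842765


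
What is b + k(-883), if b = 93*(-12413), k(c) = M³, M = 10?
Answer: -1153409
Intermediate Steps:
k(c) = 1000 (k(c) = 10³ = 1000)
b = -1154409
b + k(-883) = -1154409 + 1000 = -1153409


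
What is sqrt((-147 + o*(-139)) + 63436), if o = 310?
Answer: sqrt(20199) ≈ 142.12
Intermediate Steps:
sqrt((-147 + o*(-139)) + 63436) = sqrt((-147 + 310*(-139)) + 63436) = sqrt((-147 - 43090) + 63436) = sqrt(-43237 + 63436) = sqrt(20199)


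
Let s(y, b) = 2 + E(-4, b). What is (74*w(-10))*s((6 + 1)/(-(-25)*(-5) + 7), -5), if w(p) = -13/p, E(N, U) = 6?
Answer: 3848/5 ≈ 769.60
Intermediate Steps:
s(y, b) = 8 (s(y, b) = 2 + 6 = 8)
(74*w(-10))*s((6 + 1)/(-(-25)*(-5) + 7), -5) = (74*(-13/(-10)))*8 = (74*(-13*(-1/10)))*8 = (74*(13/10))*8 = (481/5)*8 = 3848/5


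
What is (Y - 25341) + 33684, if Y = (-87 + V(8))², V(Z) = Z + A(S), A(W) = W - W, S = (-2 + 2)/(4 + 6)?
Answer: 14584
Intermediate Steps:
S = 0 (S = 0/10 = 0*(⅒) = 0)
A(W) = 0
V(Z) = Z (V(Z) = Z + 0 = Z)
Y = 6241 (Y = (-87 + 8)² = (-79)² = 6241)
(Y - 25341) + 33684 = (6241 - 25341) + 33684 = -19100 + 33684 = 14584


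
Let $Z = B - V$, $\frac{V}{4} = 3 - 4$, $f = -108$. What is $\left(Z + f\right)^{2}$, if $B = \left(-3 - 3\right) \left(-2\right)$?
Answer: $8464$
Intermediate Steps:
$B = 12$ ($B = \left(-6\right) \left(-2\right) = 12$)
$V = -4$ ($V = 4 \left(3 - 4\right) = 4 \left(-1\right) = -4$)
$Z = 16$ ($Z = 12 - -4 = 12 + 4 = 16$)
$\left(Z + f\right)^{2} = \left(16 - 108\right)^{2} = \left(-92\right)^{2} = 8464$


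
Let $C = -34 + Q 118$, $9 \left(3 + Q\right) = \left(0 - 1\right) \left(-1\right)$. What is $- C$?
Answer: $\frac{3374}{9} \approx 374.89$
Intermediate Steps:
$Q = - \frac{26}{9}$ ($Q = -3 + \frac{\left(0 - 1\right) \left(-1\right)}{9} = -3 + \frac{\left(-1\right) \left(-1\right)}{9} = -3 + \frac{1}{9} \cdot 1 = -3 + \frac{1}{9} = - \frac{26}{9} \approx -2.8889$)
$C = - \frac{3374}{9}$ ($C = -34 - \frac{3068}{9} = - \frac{3374}{9} \approx -374.89$)
$- C = \left(-1\right) \left(- \frac{3374}{9}\right) = \frac{3374}{9}$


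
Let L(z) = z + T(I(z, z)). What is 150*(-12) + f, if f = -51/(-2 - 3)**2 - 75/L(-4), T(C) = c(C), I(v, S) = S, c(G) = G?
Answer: -358533/200 ≈ -1792.7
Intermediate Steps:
T(C) = C
L(z) = 2*z (L(z) = z + z = 2*z)
f = 1467/200 (f = -51/(-2 - 3)**2 - 75/(2*(-4)) = -51/((-5)**2) - 75/(-8) = -51/25 - 75*(-1/8) = -51*1/25 + 75/8 = -51/25 + 75/8 = 1467/200 ≈ 7.3350)
150*(-12) + f = 150*(-12) + 1467/200 = -1800 + 1467/200 = -358533/200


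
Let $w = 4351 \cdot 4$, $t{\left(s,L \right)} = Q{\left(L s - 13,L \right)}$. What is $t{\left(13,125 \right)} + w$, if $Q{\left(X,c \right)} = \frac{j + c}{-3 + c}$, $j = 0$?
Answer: $\frac{2123413}{122} \approx 17405.0$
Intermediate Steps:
$Q{\left(X,c \right)} = \frac{c}{-3 + c}$ ($Q{\left(X,c \right)} = \frac{0 + c}{-3 + c} = \frac{c}{-3 + c}$)
$t{\left(s,L \right)} = \frac{L}{-3 + L}$
$w = 17404$
$t{\left(13,125 \right)} + w = \frac{125}{-3 + 125} + 17404 = \frac{125}{122} + 17404 = \frac{2123413}{122}$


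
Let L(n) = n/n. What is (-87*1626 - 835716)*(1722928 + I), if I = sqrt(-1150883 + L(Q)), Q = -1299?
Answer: -1683607337184 - 977178*I*sqrt(1150882) ≈ -1.6836e+12 - 1.0483e+9*I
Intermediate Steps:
L(n) = 1
I = I*sqrt(1150882) (I = sqrt(-1150883 + 1) = sqrt(-1150882) = I*sqrt(1150882) ≈ 1072.8*I)
(-87*1626 - 835716)*(1722928 + I) = (-87*1626 - 835716)*(1722928 + I*sqrt(1150882)) = (-141462 - 835716)*(1722928 + I*sqrt(1150882)) = -977178*(1722928 + I*sqrt(1150882)) = -1683607337184 - 977178*I*sqrt(1150882)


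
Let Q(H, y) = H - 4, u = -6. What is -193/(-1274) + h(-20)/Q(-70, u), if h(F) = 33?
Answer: -6940/23569 ≈ -0.29445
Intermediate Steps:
Q(H, y) = -4 + H
-193/(-1274) + h(-20)/Q(-70, u) = -193/(-1274) + 33/(-4 - 70) = -193*(-1/1274) + 33/(-74) = 193/1274 + 33*(-1/74) = 193/1274 - 33/74 = -6940/23569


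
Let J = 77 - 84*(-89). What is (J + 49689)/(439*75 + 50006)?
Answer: 57242/82931 ≈ 0.69024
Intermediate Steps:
J = 7553 (J = 77 + 7476 = 7553)
(J + 49689)/(439*75 + 50006) = (7553 + 49689)/(439*75 + 50006) = 57242/(32925 + 50006) = 57242/82931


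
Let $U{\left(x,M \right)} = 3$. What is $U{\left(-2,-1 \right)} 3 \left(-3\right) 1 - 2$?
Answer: $-29$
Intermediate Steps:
$U{\left(-2,-1 \right)} 3 \left(-3\right) 1 - 2 = 3 \cdot 3 \left(-3\right) 1 - 2 = 3 \left(\left(-9\right) 1\right) - 2 = 3 \left(-9\right) - 2 = -27 - 2 = -29$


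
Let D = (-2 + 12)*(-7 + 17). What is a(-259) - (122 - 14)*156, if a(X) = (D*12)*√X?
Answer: -16848 + 1200*I*√259 ≈ -16848.0 + 19312.0*I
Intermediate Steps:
D = 100 (D = 10*10 = 100)
a(X) = 1200*√X (a(X) = (100*12)*√X = 1200*√X)
a(-259) - (122 - 14)*156 = 1200*√(-259) - (122 - 14)*156 = 1200*(I*√259) - 108*156 = 1200*I*√259 - 1*16848 = 1200*I*√259 - 16848 = -16848 + 1200*I*√259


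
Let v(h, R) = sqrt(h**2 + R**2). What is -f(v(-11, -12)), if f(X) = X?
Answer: -sqrt(265) ≈ -16.279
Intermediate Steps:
v(h, R) = sqrt(R**2 + h**2)
-f(v(-11, -12)) = -sqrt((-12)**2 + (-11)**2) = -sqrt(144 + 121) = -sqrt(265)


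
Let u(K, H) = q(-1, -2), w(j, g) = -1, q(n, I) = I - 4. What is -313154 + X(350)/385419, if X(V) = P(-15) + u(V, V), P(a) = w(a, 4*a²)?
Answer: -120695501533/385419 ≈ -3.1315e+5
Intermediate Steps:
q(n, I) = -4 + I
u(K, H) = -6 (u(K, H) = -4 - 2 = -6)
P(a) = -1
X(V) = -7 (X(V) = -1 - 6 = -7)
-313154 + X(350)/385419 = -313154 - 7/385419 = -120695501533/385419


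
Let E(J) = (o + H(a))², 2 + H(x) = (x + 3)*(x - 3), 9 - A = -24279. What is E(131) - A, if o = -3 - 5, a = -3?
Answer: -24188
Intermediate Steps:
A = 24288 (A = 9 - 1*(-24279) = 9 + 24279 = 24288)
H(x) = -2 + (-3 + x)*(3 + x) (H(x) = -2 + (x + 3)*(x - 3) = -2 + (3 + x)*(-3 + x) = -2 + (-3 + x)*(3 + x))
o = -8
E(J) = 100 (E(J) = (-8 + (-11 + (-3)²))² = (-8 + (-11 + 9))² = (-8 - 2)² = (-10)² = 100)
E(131) - A = 100 - 1*24288 = 100 - 24288 = -24188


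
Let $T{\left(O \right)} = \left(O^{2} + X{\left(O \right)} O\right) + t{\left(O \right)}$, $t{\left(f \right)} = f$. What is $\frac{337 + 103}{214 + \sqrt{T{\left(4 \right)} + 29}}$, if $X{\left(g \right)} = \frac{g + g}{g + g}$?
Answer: $\frac{94160}{45743} - \frac{440 \sqrt{53}}{45743} \approx 1.9884$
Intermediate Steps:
$X{\left(g \right)} = 1$ ($X{\left(g \right)} = \frac{2 g}{2 g} = 2 g \frac{1}{2 g} = 1$)
$T{\left(O \right)} = O^{2} + 2 O$ ($T{\left(O \right)} = \left(O^{2} + 1 O\right) + O = \left(O^{2} + O\right) + O = \left(O + O^{2}\right) + O = O^{2} + 2 O$)
$\frac{337 + 103}{214 + \sqrt{T{\left(4 \right)} + 29}} = \frac{337 + 103}{214 + \sqrt{4 \left(2 + 4\right) + 29}} = \frac{440}{214 + \sqrt{4 \cdot 6 + 29}} = \frac{440}{214 + \sqrt{24 + 29}} = \frac{440}{214 + \sqrt{53}}$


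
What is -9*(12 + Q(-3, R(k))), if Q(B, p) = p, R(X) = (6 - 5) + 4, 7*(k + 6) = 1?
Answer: -153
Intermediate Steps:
k = -41/7 (k = -6 + (1/7)*1 = -6 + 1/7 = -41/7 ≈ -5.8571)
R(X) = 5 (R(X) = 1 + 4 = 5)
-9*(12 + Q(-3, R(k))) = -9*(12 + 5) = -9*17 = -153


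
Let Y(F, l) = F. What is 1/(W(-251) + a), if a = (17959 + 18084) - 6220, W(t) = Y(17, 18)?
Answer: 1/29840 ≈ 3.3512e-5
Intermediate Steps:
W(t) = 17
a = 29823 (a = 36043 - 6220 = 29823)
1/(W(-251) + a) = 1/(17 + 29823) = 1/29840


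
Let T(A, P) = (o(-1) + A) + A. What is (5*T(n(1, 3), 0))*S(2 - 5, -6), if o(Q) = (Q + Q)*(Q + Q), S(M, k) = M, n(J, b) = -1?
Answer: -30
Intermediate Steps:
o(Q) = 4*Q**2 (o(Q) = (2*Q)*(2*Q) = 4*Q**2)
T(A, P) = 4 + 2*A (T(A, P) = (4*(-1)**2 + A) + A = (4*1 + A) + A = (4 + A) + A = 4 + 2*A)
(5*T(n(1, 3), 0))*S(2 - 5, -6) = (5*(4 + 2*(-1)))*(2 - 5) = (5*(4 - 2))*(-3) = (5*2)*(-3) = 10*(-3) = -30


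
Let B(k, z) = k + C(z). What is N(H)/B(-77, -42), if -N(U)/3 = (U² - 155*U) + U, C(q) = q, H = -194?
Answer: 202536/119 ≈ 1702.0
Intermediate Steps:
B(k, z) = k + z
N(U) = -3*U² + 462*U (N(U) = -3*((U² - 155*U) + U) = -3*(U² - 154*U) = -3*U² + 462*U)
N(H)/B(-77, -42) = (3*(-194)*(154 - 1*(-194)))/(-77 - 42) = (3*(-194)*(154 + 194))/(-119) = (3*(-194)*348)*(-1/119) = -202536*(-1/119) = 202536/119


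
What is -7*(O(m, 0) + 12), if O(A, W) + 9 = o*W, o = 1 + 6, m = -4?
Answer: -21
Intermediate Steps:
o = 7
O(A, W) = -9 + 7*W
-7*(O(m, 0) + 12) = -7*((-9 + 7*0) + 12) = -7*((-9 + 0) + 12) = -7*(-9 + 12) = -7*3 = -21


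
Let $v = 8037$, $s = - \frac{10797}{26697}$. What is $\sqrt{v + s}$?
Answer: $\frac{4 \sqrt{39777230746}}{8899} \approx 89.647$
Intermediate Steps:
$s = - \frac{3599}{8899}$ ($s = \left(-10797\right) \frac{1}{26697} = - \frac{3599}{8899} \approx -0.40443$)
$\sqrt{v + s} = \sqrt{8037 - \frac{3599}{8899}} = \sqrt{\frac{71517664}{8899}} = \frac{4 \sqrt{39777230746}}{8899}$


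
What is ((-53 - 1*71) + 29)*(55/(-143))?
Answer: 475/13 ≈ 36.538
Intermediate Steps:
((-53 - 1*71) + 29)*(55/(-143)) = ((-53 - 71) + 29)*(55*(-1/143)) = (-124 + 29)*(-5/13) = -95*(-5/13) = 475/13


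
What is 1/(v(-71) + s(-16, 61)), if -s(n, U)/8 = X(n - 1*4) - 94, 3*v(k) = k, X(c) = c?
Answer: 3/2665 ≈ 0.0011257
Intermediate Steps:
v(k) = k/3
s(n, U) = 784 - 8*n (s(n, U) = -8*((n - 1*4) - 94) = -8*((n - 4) - 94) = -8*((-4 + n) - 94) = -8*(-98 + n) = 784 - 8*n)
1/(v(-71) + s(-16, 61)) = 1/((1/3)*(-71) + (784 - 8*(-16))) = 1/(-71/3 + (784 + 128)) = 1/(-71/3 + 912) = 1/(2665/3) = 3/2665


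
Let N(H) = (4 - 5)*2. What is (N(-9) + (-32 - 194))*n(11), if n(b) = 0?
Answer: 0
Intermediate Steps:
N(H) = -2 (N(H) = -1*2 = -2)
(N(-9) + (-32 - 194))*n(11) = (-2 + (-32 - 194))*0 = (-2 - 226)*0 = -228*0 = 0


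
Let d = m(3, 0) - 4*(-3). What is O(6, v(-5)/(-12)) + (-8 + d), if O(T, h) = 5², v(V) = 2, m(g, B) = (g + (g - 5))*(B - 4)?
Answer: 25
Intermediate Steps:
m(g, B) = (-5 + 2*g)*(-4 + B) (m(g, B) = (g + (-5 + g))*(-4 + B) = (-5 + 2*g)*(-4 + B))
d = 8 (d = (20 - 8*3 - 5*0 + 2*0*3) - 4*(-3) = (20 - 24 + 0 + 0) + 12 = -4 + 12 = 8)
O(T, h) = 25
O(6, v(-5)/(-12)) + (-8 + d) = 25 + (-8 + 8) = 25 + 0 = 25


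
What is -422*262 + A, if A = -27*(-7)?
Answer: -110375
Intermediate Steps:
A = 189
-422*262 + A = -422*262 + 189 = -110564 + 189 = -110375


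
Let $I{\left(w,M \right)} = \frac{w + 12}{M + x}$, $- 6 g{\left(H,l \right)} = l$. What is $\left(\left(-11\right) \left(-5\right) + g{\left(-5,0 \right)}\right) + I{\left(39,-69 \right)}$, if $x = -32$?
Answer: $\frac{5504}{101} \approx 54.495$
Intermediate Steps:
$g{\left(H,l \right)} = - \frac{l}{6}$
$I{\left(w,M \right)} = \frac{12 + w}{-32 + M}$ ($I{\left(w,M \right)} = \frac{w + 12}{M - 32} = \frac{12 + w}{-32 + M}$)
$\left(\left(-11\right) \left(-5\right) + g{\left(-5,0 \right)}\right) + I{\left(39,-69 \right)} = \left(\left(-11\right) \left(-5\right) - 0\right) + \frac{12 + 39}{-32 - 69} = \left(55 + 0\right) + \frac{1}{-101} \cdot 51 = 55 - \frac{51}{101} = \frac{5504}{101}$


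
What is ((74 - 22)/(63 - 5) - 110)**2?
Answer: 10010896/841 ≈ 11904.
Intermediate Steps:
((74 - 22)/(63 - 5) - 110)**2 = (52/58 - 110)**2 = (52*(1/58) - 110)**2 = (26/29 - 110)**2 = (-3164/29)**2 = 10010896/841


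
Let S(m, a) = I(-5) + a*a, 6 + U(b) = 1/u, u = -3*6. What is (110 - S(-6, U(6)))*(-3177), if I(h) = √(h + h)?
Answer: -8386927/36 + 3177*I*√10 ≈ -2.3297e+5 + 10047.0*I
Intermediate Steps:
u = -18
U(b) = -109/18 (U(b) = -6 + 1/(-18) = -6 - 1/18 = -109/18)
I(h) = √2*√h (I(h) = √(2*h) = √2*√h)
S(m, a) = a² + I*√10 (S(m, a) = √2*√(-5) + a*a = √2*(I*√5) + a² = I*√10 + a² = a² + I*√10)
(110 - S(-6, U(6)))*(-3177) = (110 - ((-109/18)² + I*√10))*(-3177) = (110 - (11881/324 + I*√10))*(-3177) = (110 + (-11881/324 - I*√10))*(-3177) = (23759/324 - I*√10)*(-3177) = -8386927/36 + 3177*I*√10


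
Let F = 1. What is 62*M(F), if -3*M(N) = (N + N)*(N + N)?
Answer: -248/3 ≈ -82.667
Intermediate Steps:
M(N) = -4*N**2/3 (M(N) = -(N + N)*(N + N)/3 = -2*N*2*N/3 = -4*N**2/3)
62*M(F) = 62*(-4/3*1**2) = 62*(-4/3*1) = 62*(-4/3) = -248/3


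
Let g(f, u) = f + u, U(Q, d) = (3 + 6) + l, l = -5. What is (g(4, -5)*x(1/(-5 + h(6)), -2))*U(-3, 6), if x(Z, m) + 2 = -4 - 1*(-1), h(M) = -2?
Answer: 20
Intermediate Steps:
U(Q, d) = 4 (U(Q, d) = (3 + 6) - 5 = 9 - 5 = 4)
x(Z, m) = -5 (x(Z, m) = -2 + (-4 - 1*(-1)) = -2 + (-4 + 1) = -2 - 3 = -5)
(g(4, -5)*x(1/(-5 + h(6)), -2))*U(-3, 6) = ((4 - 5)*(-5))*4 = -1*(-5)*4 = 5*4 = 20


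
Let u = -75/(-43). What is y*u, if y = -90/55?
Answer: -1350/473 ≈ -2.8541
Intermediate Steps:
u = 75/43 (u = -75*(-1/43) = 75/43 ≈ 1.7442)
y = -18/11 (y = -90*1/55 = -18/11 ≈ -1.6364)
y*u = -18/11*75/43 = -1350/473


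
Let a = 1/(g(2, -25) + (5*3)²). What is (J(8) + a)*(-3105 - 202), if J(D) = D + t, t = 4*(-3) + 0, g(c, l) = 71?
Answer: 3912181/296 ≈ 13217.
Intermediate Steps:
t = -12 (t = -12 + 0 = -12)
J(D) = -12 + D (J(D) = D - 12 = -12 + D)
a = 1/296 (a = 1/(71 + (5*3)²) = 1/(71 + 15²) = 1/(71 + 225) = 1/296 ≈ 0.0033784)
(J(8) + a)*(-3105 - 202) = ((-12 + 8) + 1/296)*(-3105 - 202) = (-4 + 1/296)*(-3307) = -1183/296*(-3307) = 3912181/296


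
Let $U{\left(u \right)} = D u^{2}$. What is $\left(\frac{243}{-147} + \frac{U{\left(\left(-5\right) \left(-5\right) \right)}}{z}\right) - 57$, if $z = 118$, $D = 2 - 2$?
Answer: $- \frac{2874}{49} \approx -58.653$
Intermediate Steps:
$D = 0$ ($D = 2 - 2 = 0$)
$U{\left(u \right)} = 0$ ($U{\left(u \right)} = 0 u^{2} = 0$)
$\left(\frac{243}{-147} + \frac{U{\left(\left(-5\right) \left(-5\right) \right)}}{z}\right) - 57 = \left(\frac{243}{-147} + \frac{0}{118}\right) - 57 = \left(243 \left(- \frac{1}{147}\right) + 0 \cdot \frac{1}{118}\right) - 57 = \left(- \frac{81}{49} + 0\right) - 57 = - \frac{81}{49} - 57 = - \frac{2874}{49}$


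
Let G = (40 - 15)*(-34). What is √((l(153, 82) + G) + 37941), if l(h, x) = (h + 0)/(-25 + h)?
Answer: √9495602/16 ≈ 192.59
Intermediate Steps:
G = -850 (G = 25*(-34) = -850)
l(h, x) = h/(-25 + h)
√((l(153, 82) + G) + 37941) = √((153/(-25 + 153) - 850) + 37941) = √((153/128 - 850) + 37941) = √(-108647/128 + 37941) = √(4747801/128) = √9495602/16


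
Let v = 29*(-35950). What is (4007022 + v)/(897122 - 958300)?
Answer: -1482236/30589 ≈ -48.456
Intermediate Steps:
v = -1042550
(4007022 + v)/(897122 - 958300) = (4007022 - 1042550)/(897122 - 958300) = 2964472/(-61178) = 2964472*(-1/61178) = -1482236/30589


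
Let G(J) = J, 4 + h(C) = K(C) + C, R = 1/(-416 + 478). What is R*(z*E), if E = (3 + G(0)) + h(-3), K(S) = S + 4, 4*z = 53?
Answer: -159/248 ≈ -0.64113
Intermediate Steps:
z = 53/4 (z = (¼)*53 = 53/4 ≈ 13.250)
K(S) = 4 + S
R = 1/62 ≈ 0.016129
h(C) = 2*C (h(C) = -4 + ((4 + C) + C) = -4 + (4 + 2*C) = 2*C)
E = -3 (E = (3 + 0) + 2*(-3) = 3 - 6 = -3)
R*(z*E) = ((53/4)*(-3))/62 = (1/62)*(-159/4) = -159/248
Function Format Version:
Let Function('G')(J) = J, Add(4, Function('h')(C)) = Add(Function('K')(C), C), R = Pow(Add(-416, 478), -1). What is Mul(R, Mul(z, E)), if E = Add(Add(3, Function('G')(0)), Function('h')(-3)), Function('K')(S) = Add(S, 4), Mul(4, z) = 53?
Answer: Rational(-159, 248) ≈ -0.64113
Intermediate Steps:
z = Rational(53, 4) (z = Mul(Rational(1, 4), 53) = Rational(53, 4) ≈ 13.250)
Function('K')(S) = Add(4, S)
R = Rational(1, 62) (R = Pow(62, -1) = Rational(1, 62) ≈ 0.016129)
Function('h')(C) = Mul(2, C) (Function('h')(C) = Add(-4, Add(Add(4, C), C)) = Add(-4, Add(4, Mul(2, C))) = Mul(2, C))
E = -3 (E = Add(Add(3, 0), Mul(2, -3)) = Add(3, -6) = -3)
Mul(R, Mul(z, E)) = Mul(Rational(1, 62), Mul(Rational(53, 4), -3)) = Mul(Rational(1, 62), Rational(-159, 4)) = Rational(-159, 248)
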